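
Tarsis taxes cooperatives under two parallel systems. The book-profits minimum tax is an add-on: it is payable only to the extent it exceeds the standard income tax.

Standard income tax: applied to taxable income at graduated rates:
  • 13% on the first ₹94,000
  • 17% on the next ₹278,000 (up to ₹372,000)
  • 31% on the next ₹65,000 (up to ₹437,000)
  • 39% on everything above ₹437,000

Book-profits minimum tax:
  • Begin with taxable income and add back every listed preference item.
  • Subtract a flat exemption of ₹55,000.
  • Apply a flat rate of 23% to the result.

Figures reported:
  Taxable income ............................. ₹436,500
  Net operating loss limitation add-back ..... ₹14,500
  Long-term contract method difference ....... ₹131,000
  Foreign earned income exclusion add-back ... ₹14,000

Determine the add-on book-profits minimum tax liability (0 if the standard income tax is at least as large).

Standard income tax:
  ₹94,000 × 13% = ₹12,220
  ₹278,000 × 17% = ₹47,260
  ₹64,500 × 31% = ₹19,995
  → ₹79,475

Book-profits minimum tax:
  Adjusted income: ₹436,500 + ₹14,500 + ₹131,000 + ₹14,000 = ₹596,000
  Less exemption ₹55,000 → base ₹541,000
  ₹541,000 × 23% = ₹124,430

Excess of book-profits minimum tax over standard income tax: ₹124,430 − ₹79,475 = ₹44,955.

₹44,955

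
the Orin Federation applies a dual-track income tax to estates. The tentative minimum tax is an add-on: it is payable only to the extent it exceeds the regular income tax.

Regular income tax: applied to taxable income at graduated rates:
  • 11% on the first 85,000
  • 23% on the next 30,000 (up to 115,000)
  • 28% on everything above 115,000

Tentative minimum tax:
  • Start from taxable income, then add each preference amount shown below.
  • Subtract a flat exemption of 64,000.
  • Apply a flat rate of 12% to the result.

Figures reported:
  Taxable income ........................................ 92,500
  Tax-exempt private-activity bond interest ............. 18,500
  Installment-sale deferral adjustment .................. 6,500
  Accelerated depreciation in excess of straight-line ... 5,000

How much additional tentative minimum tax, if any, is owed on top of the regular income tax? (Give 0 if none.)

Regular income tax:
  85,000 × 11% = 9,350
  7,500 × 23% = 1,725
  → 11,075

Tentative minimum tax:
  Adjusted income: 92,500 + 18,500 + 6,500 + 5,000 = 122,500
  Less exemption 64,000 → base 58,500
  58,500 × 12% = 7,020

7,020 ≤ 11,075, so no add-on is due.

0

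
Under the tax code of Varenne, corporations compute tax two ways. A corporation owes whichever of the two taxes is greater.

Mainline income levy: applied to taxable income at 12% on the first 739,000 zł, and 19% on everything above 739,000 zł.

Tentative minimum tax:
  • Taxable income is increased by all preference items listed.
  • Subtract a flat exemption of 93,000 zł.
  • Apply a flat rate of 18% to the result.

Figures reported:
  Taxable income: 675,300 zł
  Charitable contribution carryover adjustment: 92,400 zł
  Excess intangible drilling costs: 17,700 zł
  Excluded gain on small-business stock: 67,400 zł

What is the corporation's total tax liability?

Tentative minimum tax:
  Adjusted income: 675,300 zł + 92,400 zł + 17,700 zł + 67,400 zł = 852,800 zł
  Less exemption 93,000 zł → base 759,800 zł
  759,800 zł × 18% = 136,764 zł

Mainline income levy:
  675,300 zł × 12% = 81,036 zł

136,764 zł > 81,036 zł, so the tentative minimum tax is the binding amount.

136,764 zł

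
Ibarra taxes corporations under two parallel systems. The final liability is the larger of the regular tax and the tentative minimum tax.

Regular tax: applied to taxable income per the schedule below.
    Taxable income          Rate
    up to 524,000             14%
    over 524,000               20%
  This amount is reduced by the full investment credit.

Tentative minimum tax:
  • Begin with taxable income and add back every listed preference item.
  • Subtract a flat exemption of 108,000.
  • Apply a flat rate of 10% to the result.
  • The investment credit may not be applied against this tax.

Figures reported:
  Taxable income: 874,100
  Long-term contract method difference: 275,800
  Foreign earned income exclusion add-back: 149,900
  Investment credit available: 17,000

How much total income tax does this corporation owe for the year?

126,380

Regular tax:
  524,000 × 14% = 73,360
  350,100 × 20% = 70,020
  → 143,380
  Less investment credit 17,000 → 126,380

Tentative minimum tax:
  Adjusted income: 874,100 + 275,800 + 149,900 = 1,299,800
  Less exemption 108,000 → base 1,191,800
  1,191,800 × 10% = 119,180

126,380 > 119,180, so the regular tax governs.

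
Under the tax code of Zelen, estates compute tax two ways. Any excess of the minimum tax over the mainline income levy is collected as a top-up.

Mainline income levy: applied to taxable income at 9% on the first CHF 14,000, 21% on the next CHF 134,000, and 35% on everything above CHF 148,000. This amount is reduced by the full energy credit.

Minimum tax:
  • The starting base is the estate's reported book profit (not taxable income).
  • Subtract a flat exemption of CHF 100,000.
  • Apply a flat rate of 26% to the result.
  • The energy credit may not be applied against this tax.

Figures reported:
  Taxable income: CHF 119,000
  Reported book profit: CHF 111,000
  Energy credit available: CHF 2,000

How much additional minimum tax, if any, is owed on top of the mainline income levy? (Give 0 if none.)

Mainline income levy:
  CHF 14,000 × 9% = CHF 1,260
  CHF 105,000 × 21% = CHF 22,050
  → CHF 23,310
  Less energy credit CHF 2,000 → CHF 21,310

Minimum tax:
  Base (reported book profit): CHF 111,000
  Less exemption CHF 100,000 → base CHF 11,000
  CHF 11,000 × 26% = CHF 2,860

CHF 2,860 ≤ CHF 21,310, so no add-on is due.

CHF 0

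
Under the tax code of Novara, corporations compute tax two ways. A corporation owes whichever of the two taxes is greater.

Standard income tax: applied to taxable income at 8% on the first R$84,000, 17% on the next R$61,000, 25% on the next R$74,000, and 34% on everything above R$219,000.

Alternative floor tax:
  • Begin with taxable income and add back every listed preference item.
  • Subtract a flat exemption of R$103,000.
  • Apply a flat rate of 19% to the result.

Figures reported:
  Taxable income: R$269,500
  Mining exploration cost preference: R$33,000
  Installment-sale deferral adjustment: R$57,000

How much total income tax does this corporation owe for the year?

Alternative floor tax:
  Adjusted income: R$269,500 + R$33,000 + R$57,000 = R$359,500
  Less exemption R$103,000 → base R$256,500
  R$256,500 × 19% = R$48,735

Standard income tax:
  R$84,000 × 8% = R$6,720
  R$61,000 × 17% = R$10,370
  R$74,000 × 25% = R$18,500
  R$50,500 × 34% = R$17,170
  → R$52,760

R$52,760 > R$48,735, so the standard income tax governs.

R$52,760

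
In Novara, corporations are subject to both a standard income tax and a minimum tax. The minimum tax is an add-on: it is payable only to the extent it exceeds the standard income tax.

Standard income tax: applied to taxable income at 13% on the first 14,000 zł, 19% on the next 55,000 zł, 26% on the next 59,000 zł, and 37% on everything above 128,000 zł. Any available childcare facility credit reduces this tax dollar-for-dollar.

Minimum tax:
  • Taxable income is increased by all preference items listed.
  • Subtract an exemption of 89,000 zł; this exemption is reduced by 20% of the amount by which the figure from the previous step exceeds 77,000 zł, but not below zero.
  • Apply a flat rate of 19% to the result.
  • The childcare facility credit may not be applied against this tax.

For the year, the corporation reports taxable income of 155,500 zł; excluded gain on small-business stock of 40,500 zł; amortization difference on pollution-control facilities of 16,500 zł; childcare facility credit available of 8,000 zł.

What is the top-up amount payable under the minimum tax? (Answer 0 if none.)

Minimum tax:
  Adjusted income: 155,500 zł + 40,500 zł + 16,500 zł = 212,500 zł
  Exemption: 89,000 zł − 20% × (212,500 zł − 77,000 zł) = 89,000 zł − 27,100 zł = 61,900 zł
  Base: 212,500 zł − 61,900 zł = 150,600 zł
  150,600 zł × 19% = 28,614 zł

Standard income tax:
  14,000 zł × 13% = 1,820 zł
  55,000 zł × 19% = 10,450 zł
  59,000 zł × 26% = 15,340 zł
  27,500 zł × 37% = 10,175 zł
  → 37,785 zł
  Less childcare facility credit 8,000 zł → 29,785 zł

28,614 zł ≤ 29,785 zł, so no add-on is due.

0 zł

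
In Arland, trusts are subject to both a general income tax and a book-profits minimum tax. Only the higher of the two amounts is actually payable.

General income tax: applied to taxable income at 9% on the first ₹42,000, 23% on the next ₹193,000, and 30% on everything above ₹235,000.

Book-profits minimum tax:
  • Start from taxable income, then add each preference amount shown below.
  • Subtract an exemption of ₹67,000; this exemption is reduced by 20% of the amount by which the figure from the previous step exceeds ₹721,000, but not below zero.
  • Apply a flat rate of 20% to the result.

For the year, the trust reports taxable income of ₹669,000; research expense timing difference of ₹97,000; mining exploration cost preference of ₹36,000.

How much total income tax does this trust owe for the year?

Book-profits minimum tax:
  Adjusted income: ₹669,000 + ₹97,000 + ₹36,000 = ₹802,000
  Exemption: ₹67,000 − 20% × (₹802,000 − ₹721,000) = ₹67,000 − ₹16,200 = ₹50,800
  Base: ₹802,000 − ₹50,800 = ₹751,200
  ₹751,200 × 20% = ₹150,240

General income tax:
  ₹42,000 × 9% = ₹3,780
  ₹193,000 × 23% = ₹44,390
  ₹434,000 × 30% = ₹130,200
  → ₹178,370

₹178,370 > ₹150,240, so the general income tax governs.

₹178,370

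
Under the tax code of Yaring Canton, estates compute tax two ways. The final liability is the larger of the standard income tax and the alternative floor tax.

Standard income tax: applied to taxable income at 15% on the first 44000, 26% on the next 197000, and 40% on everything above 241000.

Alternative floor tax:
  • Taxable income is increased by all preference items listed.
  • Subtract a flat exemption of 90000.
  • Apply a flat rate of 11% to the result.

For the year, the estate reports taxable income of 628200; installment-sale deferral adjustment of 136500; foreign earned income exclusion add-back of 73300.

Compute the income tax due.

Standard income tax:
  44000 × 15% = 6600
  197000 × 26% = 51220
  387200 × 40% = 154880
  → 212700

Alternative floor tax:
  Adjusted income: 628200 + 136500 + 73300 = 838000
  Less exemption 90000 → base 748000
  748000 × 11% = 82280

212700 > 82280, so the standard income tax governs.

212700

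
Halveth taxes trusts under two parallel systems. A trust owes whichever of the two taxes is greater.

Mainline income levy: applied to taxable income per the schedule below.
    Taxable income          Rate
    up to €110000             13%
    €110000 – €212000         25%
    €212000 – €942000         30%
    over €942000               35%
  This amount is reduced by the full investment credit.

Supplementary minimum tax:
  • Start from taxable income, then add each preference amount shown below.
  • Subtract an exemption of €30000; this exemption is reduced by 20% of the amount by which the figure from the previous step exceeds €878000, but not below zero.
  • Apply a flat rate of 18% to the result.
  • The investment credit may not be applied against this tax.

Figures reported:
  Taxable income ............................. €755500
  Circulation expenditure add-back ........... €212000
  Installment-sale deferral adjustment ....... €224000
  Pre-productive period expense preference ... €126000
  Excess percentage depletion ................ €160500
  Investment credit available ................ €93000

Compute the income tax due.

Supplementary minimum tax:
  Adjusted income: €755500 + €212000 + €224000 + €126000 + €160500 = €1478000
  Exemption: 20% × (€1478000 − €878000) = €120000 ≥ €30000, so the exemption is fully phased out
  Base: €1478000 − €0 = €1478000
  €1478000 × 18% = €266040

Mainline income levy:
  €110000 × 13% = €14300
  €102000 × 25% = €25500
  €543500 × 30% = €163050
  → €202850
  Less investment credit €93000 → €109850

€266040 > €109850, so the supplementary minimum tax is the binding amount.

€266040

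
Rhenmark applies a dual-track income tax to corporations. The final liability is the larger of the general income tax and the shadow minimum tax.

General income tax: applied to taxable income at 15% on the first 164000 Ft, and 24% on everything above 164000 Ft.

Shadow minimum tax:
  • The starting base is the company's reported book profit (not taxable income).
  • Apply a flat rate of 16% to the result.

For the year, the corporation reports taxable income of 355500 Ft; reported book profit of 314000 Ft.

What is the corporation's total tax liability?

General income tax:
  164000 Ft × 15% = 24600 Ft
  191500 Ft × 24% = 45960 Ft
  → 70560 Ft

Shadow minimum tax:
  Base (reported book profit): 314000 Ft
  314000 Ft × 16% = 50240 Ft

70560 Ft > 50240 Ft, so the general income tax governs.

70560 Ft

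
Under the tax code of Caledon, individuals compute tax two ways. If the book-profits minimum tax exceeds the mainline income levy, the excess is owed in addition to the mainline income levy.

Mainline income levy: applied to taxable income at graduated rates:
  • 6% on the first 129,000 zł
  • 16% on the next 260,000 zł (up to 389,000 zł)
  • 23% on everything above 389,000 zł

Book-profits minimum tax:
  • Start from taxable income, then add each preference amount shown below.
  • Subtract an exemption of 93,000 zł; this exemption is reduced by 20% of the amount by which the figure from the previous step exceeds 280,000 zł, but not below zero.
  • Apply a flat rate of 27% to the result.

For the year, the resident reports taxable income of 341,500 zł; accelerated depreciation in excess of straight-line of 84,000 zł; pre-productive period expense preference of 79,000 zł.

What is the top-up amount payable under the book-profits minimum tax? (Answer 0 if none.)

Book-profits minimum tax:
  Adjusted income: 341,500 zł + 84,000 zł + 79,000 zł = 504,500 zł
  Exemption: 93,000 zł − 20% × (504,500 zł − 280,000 zł) = 93,000 zł − 44,900 zł = 48,100 zł
  Base: 504,500 zł − 48,100 zł = 456,400 zł
  456,400 zł × 27% = 123,228 zł

Mainline income levy:
  129,000 zł × 6% = 7,740 zł
  212,500 zł × 16% = 34,000 zł
  → 41,740 zł

Excess of book-profits minimum tax over mainline income levy: 123,228 zł − 41,740 zł = 81,488 zł.

81,488 zł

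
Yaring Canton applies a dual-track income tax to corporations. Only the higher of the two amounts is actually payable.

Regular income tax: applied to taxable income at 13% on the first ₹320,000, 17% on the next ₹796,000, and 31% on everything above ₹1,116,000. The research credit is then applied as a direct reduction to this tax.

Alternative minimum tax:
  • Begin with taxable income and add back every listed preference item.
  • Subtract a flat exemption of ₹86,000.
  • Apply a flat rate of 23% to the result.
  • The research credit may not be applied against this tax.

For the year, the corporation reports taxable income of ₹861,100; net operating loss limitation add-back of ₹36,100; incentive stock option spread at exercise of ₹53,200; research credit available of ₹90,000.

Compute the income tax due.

Alternative minimum tax:
  Adjusted income: ₹861,100 + ₹36,100 + ₹53,200 = ₹950,400
  Less exemption ₹86,000 → base ₹864,400
  ₹864,400 × 23% = ₹198,812

Regular income tax:
  ₹320,000 × 13% = ₹41,600
  ₹541,100 × 17% = ₹91,987
  → ₹133,587
  Less research credit ₹90,000 → ₹43,587

₹198,812 > ₹43,587, so the alternative minimum tax is the binding amount.

₹198,812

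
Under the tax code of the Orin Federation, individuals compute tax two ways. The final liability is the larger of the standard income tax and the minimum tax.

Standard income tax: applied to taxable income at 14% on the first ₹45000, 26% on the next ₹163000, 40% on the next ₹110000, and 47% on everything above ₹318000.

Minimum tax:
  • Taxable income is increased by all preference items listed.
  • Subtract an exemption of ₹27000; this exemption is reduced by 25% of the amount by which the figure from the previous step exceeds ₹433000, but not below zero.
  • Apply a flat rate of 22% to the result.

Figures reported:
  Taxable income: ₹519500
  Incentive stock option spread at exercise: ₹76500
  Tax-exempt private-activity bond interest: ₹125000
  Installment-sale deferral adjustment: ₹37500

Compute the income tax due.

Minimum tax:
  Adjusted income: ₹519500 + ₹76500 + ₹125000 + ₹37500 = ₹758500
  Exemption: 25% × (₹758500 − ₹433000) = ₹81375 ≥ ₹27000, so the exemption is fully phased out
  Base: ₹758500 − ₹0 = ₹758500
  ₹758500 × 22% = ₹166870

Standard income tax:
  ₹45000 × 14% = ₹6300
  ₹163000 × 26% = ₹42380
  ₹110000 × 40% = ₹44000
  ₹201500 × 47% = ₹94705
  → ₹187385

₹187385 > ₹166870, so the standard income tax governs.

₹187385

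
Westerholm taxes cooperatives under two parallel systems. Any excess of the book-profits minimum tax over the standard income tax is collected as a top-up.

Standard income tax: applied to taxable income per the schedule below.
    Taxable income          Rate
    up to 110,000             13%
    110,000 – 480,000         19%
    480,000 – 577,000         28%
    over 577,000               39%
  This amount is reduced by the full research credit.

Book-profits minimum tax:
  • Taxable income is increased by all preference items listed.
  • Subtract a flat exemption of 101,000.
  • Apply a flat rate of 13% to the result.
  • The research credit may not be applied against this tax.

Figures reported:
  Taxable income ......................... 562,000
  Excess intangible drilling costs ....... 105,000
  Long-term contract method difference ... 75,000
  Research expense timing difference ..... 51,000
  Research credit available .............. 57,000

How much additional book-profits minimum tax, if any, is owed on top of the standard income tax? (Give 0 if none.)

39,400

Book-profits minimum tax:
  Adjusted income: 562,000 + 105,000 + 75,000 + 51,000 = 793,000
  Less exemption 101,000 → base 692,000
  692,000 × 13% = 89,960

Standard income tax:
  110,000 × 13% = 14,300
  370,000 × 19% = 70,300
  82,000 × 28% = 22,960
  → 107,560
  Less research credit 57,000 → 50,560

Excess of book-profits minimum tax over standard income tax: 89,960 − 50,560 = 39,400.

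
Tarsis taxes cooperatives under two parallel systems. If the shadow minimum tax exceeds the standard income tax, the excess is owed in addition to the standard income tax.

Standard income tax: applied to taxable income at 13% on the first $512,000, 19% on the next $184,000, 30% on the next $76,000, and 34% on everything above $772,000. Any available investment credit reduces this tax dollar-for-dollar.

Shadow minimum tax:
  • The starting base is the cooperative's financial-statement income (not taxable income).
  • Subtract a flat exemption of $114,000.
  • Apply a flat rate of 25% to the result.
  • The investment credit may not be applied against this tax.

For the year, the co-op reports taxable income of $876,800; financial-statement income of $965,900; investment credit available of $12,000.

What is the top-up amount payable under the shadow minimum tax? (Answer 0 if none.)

$65,023

Standard income tax:
  $512,000 × 13% = $66,560
  $184,000 × 19% = $34,960
  $76,000 × 30% = $22,800
  $104,800 × 34% = $35,632
  → $159,952
  Less investment credit $12,000 → $147,952

Shadow minimum tax:
  Base (financial-statement income): $965,900
  Less exemption $114,000 → base $851,900
  $851,900 × 25% = $212,975

Excess of shadow minimum tax over standard income tax: $212,975 − $147,952 = $65,023.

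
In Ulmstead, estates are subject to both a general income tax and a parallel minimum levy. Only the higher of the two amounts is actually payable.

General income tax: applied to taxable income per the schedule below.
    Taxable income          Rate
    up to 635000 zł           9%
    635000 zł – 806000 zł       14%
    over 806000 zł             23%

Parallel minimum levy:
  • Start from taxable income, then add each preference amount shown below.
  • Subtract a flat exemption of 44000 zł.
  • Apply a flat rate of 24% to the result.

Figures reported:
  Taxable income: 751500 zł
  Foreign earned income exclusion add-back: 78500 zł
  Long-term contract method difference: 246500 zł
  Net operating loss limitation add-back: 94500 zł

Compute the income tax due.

270480 zł

Parallel minimum levy:
  Adjusted income: 751500 zł + 78500 zł + 246500 zł + 94500 zł = 1171000 zł
  Less exemption 44000 zł → base 1127000 zł
  1127000 zł × 24% = 270480 zł

General income tax:
  635000 zł × 9% = 57150 zł
  116500 zł × 14% = 16310 zł
  → 73460 zł

270480 zł > 73460 zł, so the parallel minimum levy is the binding amount.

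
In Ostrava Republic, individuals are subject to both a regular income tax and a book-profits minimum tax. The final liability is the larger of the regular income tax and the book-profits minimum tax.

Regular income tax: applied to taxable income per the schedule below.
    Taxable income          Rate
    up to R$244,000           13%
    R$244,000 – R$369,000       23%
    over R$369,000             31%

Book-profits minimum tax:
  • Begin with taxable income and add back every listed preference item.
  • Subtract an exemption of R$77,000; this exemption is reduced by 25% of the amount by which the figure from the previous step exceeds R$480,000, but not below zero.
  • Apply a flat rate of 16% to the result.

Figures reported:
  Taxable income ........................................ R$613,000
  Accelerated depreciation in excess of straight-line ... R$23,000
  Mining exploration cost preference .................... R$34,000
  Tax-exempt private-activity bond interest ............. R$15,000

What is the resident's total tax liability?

R$136,110

Book-profits minimum tax:
  Adjusted income: R$613,000 + R$23,000 + R$34,000 + R$15,000 = R$685,000
  Exemption: R$77,000 − 25% × (R$685,000 − R$480,000) = R$77,000 − R$51,250 = R$25,750
  Base: R$685,000 − R$25,750 = R$659,250
  R$659,250 × 16% = R$105,480

Regular income tax:
  R$244,000 × 13% = R$31,720
  R$125,000 × 23% = R$28,750
  R$244,000 × 31% = R$75,640
  → R$136,110

R$136,110 > R$105,480, so the regular income tax governs.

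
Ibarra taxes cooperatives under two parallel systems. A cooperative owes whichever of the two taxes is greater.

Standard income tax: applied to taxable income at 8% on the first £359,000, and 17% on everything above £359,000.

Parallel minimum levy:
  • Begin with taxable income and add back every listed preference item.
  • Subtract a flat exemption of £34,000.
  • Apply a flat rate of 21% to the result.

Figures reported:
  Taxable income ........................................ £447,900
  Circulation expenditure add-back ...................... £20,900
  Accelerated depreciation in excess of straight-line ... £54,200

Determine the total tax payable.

£102,690

Parallel minimum levy:
  Adjusted income: £447,900 + £20,900 + £54,200 = £523,000
  Less exemption £34,000 → base £489,000
  £489,000 × 21% = £102,690

Standard income tax:
  £359,000 × 8% = £28,720
  £88,900 × 17% = £15,113
  → £43,833

£102,690 > £43,833, so the parallel minimum levy is the binding amount.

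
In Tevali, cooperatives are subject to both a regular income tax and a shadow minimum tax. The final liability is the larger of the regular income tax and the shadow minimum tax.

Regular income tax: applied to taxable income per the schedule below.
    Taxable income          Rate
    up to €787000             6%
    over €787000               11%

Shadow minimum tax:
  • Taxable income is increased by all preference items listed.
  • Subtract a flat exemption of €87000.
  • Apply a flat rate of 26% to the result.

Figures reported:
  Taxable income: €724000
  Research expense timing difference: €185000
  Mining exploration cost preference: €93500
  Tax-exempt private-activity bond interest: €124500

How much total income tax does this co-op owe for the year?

€270400

Shadow minimum tax:
  Adjusted income: €724000 + €185000 + €93500 + €124500 = €1127000
  Less exemption €87000 → base €1040000
  €1040000 × 26% = €270400

Regular income tax:
  €724000 × 6% = €43440

€270400 > €43440, so the shadow minimum tax is the binding amount.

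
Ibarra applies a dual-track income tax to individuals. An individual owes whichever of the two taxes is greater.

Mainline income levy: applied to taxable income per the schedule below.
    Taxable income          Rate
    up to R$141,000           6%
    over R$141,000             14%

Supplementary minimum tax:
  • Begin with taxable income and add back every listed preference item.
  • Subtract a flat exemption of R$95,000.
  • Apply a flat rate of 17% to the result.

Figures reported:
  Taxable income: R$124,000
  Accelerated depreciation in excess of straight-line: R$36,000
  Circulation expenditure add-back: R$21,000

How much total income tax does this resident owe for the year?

R$14,620

Supplementary minimum tax:
  Adjusted income: R$124,000 + R$36,000 + R$21,000 = R$181,000
  Less exemption R$95,000 → base R$86,000
  R$86,000 × 17% = R$14,620

Mainline income levy:
  R$124,000 × 6% = R$7,440

R$14,620 > R$7,440, so the supplementary minimum tax is the binding amount.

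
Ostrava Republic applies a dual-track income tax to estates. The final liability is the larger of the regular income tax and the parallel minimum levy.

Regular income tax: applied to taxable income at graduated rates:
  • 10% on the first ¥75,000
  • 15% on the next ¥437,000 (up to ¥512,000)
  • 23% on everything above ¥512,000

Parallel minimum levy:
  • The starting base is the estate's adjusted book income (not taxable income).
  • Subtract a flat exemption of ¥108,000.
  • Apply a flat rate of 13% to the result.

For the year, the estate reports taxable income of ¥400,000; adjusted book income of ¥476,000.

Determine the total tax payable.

Regular income tax:
  ¥75,000 × 10% = ¥7,500
  ¥325,000 × 15% = ¥48,750
  → ¥56,250

Parallel minimum levy:
  Base (adjusted book income): ¥476,000
  Less exemption ¥108,000 → base ¥368,000
  ¥368,000 × 13% = ¥47,840

¥56,250 > ¥47,840, so the regular income tax governs.

¥56,250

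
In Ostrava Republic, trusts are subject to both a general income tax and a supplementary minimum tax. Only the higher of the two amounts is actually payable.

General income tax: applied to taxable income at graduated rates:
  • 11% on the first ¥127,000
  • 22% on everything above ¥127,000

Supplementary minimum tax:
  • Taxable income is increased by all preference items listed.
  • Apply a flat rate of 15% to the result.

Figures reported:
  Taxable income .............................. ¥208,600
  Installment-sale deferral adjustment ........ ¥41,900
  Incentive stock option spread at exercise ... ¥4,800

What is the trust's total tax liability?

¥38,295

Supplementary minimum tax:
  Adjusted income: ¥208,600 + ¥41,900 + ¥4,800 = ¥255,300
  ¥255,300 × 15% = ¥38,295

General income tax:
  ¥127,000 × 11% = ¥13,970
  ¥81,600 × 22% = ¥17,952
  → ¥31,922

¥38,295 > ¥31,922, so the supplementary minimum tax is the binding amount.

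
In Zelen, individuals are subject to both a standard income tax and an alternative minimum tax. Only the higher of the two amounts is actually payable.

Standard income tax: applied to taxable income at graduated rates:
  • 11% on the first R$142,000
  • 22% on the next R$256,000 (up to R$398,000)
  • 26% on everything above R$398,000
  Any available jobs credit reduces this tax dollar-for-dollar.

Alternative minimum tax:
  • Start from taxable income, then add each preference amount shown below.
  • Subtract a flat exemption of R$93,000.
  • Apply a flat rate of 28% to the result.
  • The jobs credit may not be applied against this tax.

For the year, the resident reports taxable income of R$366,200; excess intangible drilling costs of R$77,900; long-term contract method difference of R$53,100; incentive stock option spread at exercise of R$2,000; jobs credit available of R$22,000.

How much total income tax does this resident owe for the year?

Alternative minimum tax:
  Adjusted income: R$366,200 + R$77,900 + R$53,100 + R$2,000 = R$499,200
  Less exemption R$93,000 → base R$406,200
  R$406,200 × 28% = R$113,736

Standard income tax:
  R$142,000 × 11% = R$15,620
  R$224,200 × 22% = R$49,324
  → R$64,944
  Less jobs credit R$22,000 → R$42,944

R$113,736 > R$42,944, so the alternative minimum tax is the binding amount.

R$113,736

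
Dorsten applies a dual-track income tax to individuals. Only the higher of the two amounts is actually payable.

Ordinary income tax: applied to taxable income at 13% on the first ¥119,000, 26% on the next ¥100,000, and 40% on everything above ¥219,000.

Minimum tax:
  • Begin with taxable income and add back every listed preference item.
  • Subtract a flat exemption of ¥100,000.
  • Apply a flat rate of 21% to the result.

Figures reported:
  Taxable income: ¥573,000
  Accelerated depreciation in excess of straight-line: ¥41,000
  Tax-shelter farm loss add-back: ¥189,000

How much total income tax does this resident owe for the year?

¥183,070

Ordinary income tax:
  ¥119,000 × 13% = ¥15,470
  ¥100,000 × 26% = ¥26,000
  ¥354,000 × 40% = ¥141,600
  → ¥183,070

Minimum tax:
  Adjusted income: ¥573,000 + ¥41,000 + ¥189,000 = ¥803,000
  Less exemption ¥100,000 → base ¥703,000
  ¥703,000 × 21% = ¥147,630

¥183,070 > ¥147,630, so the ordinary income tax governs.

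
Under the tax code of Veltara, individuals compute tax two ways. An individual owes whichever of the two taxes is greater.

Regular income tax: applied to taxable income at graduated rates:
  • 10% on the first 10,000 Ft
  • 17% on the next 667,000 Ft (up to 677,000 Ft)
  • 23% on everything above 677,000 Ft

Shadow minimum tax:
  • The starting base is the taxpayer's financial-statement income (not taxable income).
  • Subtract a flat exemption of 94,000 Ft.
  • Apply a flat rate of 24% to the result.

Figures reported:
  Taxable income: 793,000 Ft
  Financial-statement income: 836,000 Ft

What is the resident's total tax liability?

Shadow minimum tax:
  Base (financial-statement income): 836,000 Ft
  Less exemption 94,000 Ft → base 742,000 Ft
  742,000 Ft × 24% = 178,080 Ft

Regular income tax:
  10,000 Ft × 10% = 1,000 Ft
  667,000 Ft × 17% = 113,390 Ft
  116,000 Ft × 23% = 26,680 Ft
  → 141,070 Ft

178,080 Ft > 141,070 Ft, so the shadow minimum tax is the binding amount.

178,080 Ft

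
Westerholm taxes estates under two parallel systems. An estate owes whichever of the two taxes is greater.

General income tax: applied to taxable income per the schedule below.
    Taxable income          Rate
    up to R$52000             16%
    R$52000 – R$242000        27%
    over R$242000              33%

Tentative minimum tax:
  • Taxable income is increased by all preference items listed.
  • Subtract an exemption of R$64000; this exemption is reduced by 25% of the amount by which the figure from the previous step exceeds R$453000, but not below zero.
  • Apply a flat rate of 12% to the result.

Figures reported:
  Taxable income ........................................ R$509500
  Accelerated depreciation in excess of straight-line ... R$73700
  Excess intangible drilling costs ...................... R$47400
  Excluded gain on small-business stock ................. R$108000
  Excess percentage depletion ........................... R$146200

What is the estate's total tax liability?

General income tax:
  R$52000 × 16% = R$8320
  R$190000 × 27% = R$51300
  R$267500 × 33% = R$88275
  → R$147895

Tentative minimum tax:
  Adjusted income: R$509500 + R$73700 + R$47400 + R$108000 + R$146200 = R$884800
  Exemption: 25% × (R$884800 − R$453000) = R$107950 ≥ R$64000, so the exemption is fully phased out
  Base: R$884800 − R$0 = R$884800
  R$884800 × 12% = R$106176

R$147895 > R$106176, so the general income tax governs.

R$147895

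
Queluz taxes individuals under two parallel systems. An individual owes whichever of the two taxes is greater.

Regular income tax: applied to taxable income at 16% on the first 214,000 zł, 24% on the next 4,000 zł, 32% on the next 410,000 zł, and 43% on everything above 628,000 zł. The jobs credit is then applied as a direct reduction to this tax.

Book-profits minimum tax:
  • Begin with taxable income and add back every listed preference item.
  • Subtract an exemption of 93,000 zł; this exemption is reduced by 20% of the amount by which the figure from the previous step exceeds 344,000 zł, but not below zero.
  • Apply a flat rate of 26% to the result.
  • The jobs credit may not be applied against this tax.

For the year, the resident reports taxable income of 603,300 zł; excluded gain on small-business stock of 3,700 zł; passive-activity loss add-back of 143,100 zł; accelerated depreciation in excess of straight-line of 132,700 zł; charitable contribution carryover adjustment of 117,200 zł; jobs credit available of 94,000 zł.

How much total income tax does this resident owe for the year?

Book-profits minimum tax:
  Adjusted income: 603,300 zł + 3,700 zł + 143,100 zł + 132,700 zł + 117,200 zł = 1,000,000 zł
  Exemption: 20% × (1,000,000 zł − 344,000 zł) = 131,200 zł ≥ 93,000 zł, so the exemption is fully phased out
  Base: 1,000,000 zł − 0 zł = 1,000,000 zł
  1,000,000 zł × 26% = 260,000 zł

Regular income tax:
  214,000 zł × 16% = 34,240 zł
  4,000 zł × 24% = 960 zł
  385,300 zł × 32% = 123,296 zł
  → 158,496 zł
  Less jobs credit 94,000 zł → 64,496 zł

260,000 zł > 64,496 zł, so the book-profits minimum tax is the binding amount.

260,000 zł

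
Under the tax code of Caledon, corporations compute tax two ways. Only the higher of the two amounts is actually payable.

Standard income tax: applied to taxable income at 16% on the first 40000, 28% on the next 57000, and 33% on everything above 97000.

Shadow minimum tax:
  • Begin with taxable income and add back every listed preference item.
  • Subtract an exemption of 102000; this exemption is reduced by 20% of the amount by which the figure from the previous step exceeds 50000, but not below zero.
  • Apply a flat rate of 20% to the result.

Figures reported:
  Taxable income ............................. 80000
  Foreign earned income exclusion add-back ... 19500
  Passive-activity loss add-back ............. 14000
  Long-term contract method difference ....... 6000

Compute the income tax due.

17600

Standard income tax:
  40000 × 16% = 6400
  40000 × 28% = 11200
  → 17600

Shadow minimum tax:
  Adjusted income: 80000 + 19500 + 14000 + 6000 = 119500
  Exemption: 102000 − 20% × (119500 − 50000) = 102000 − 13900 = 88100
  Base: 119500 − 88100 = 31400
  31400 × 20% = 6280

17600 > 6280, so the standard income tax governs.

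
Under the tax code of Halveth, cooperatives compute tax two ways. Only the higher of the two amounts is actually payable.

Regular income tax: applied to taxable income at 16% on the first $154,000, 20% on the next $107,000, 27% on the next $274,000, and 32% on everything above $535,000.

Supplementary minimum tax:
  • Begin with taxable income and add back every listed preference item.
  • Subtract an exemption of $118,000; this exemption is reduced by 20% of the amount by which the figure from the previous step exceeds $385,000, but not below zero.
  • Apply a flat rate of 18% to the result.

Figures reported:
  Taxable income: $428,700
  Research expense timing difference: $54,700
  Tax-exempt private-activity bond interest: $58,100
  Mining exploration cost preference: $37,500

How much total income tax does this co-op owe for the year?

Regular income tax:
  $154,000 × 16% = $24,640
  $107,000 × 20% = $21,400
  $167,700 × 27% = $45,279
  → $91,319

Supplementary minimum tax:
  Adjusted income: $428,700 + $54,700 + $58,100 + $37,500 = $579,000
  Exemption: $118,000 − 20% × ($579,000 − $385,000) = $118,000 − $38,800 = $79,200
  Base: $579,000 − $79,200 = $499,800
  $499,800 × 18% = $89,964

$91,319 > $89,964, so the regular income tax governs.

$91,319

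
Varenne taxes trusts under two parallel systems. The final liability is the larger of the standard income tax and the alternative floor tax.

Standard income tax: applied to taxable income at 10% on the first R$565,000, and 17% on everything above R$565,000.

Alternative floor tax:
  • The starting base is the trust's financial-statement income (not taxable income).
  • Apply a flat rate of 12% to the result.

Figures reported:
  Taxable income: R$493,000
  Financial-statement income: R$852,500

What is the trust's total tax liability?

Alternative floor tax:
  Base (financial-statement income): R$852,500
  R$852,500 × 12% = R$102,300

Standard income tax:
  R$493,000 × 10% = R$49,300

R$102,300 > R$49,300, so the alternative floor tax is the binding amount.

R$102,300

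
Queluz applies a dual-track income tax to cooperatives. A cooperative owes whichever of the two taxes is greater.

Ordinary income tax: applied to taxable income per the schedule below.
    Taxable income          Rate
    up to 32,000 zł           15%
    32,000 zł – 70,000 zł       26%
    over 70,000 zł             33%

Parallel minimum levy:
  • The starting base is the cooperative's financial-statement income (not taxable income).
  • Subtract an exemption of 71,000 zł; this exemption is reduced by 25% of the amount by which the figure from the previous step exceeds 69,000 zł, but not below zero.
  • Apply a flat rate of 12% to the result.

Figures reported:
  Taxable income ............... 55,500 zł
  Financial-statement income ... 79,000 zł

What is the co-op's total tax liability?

10,910 zł

Parallel minimum levy:
  Base (financial-statement income): 79,000 zł
  Exemption: 71,000 zł − 25% × (79,000 zł − 69,000 zł) = 71,000 zł − 2,500 zł = 68,500 zł
  Base: 79,000 zł − 68,500 zł = 10,500 zł
  10,500 zł × 12% = 1,260 zł

Ordinary income tax:
  32,000 zł × 15% = 4,800 zł
  23,500 zł × 26% = 6,110 zł
  → 10,910 zł

10,910 zł > 1,260 zł, so the ordinary income tax governs.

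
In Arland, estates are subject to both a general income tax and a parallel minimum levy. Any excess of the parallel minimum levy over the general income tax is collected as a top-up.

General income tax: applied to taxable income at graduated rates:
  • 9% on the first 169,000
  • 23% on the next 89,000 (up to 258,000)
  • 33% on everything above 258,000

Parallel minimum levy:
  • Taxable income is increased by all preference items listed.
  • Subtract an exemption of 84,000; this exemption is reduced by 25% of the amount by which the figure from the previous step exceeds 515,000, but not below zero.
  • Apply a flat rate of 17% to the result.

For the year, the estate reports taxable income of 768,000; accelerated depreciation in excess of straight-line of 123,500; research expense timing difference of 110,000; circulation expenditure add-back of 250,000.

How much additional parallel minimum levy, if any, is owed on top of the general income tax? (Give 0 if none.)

General income tax:
  169,000 × 9% = 15,210
  89,000 × 23% = 20,470
  510,000 × 33% = 168,300
  → 203,980

Parallel minimum levy:
  Adjusted income: 768,000 + 123,500 + 110,000 + 250,000 = 1,251,500
  Exemption: 25% × (1,251,500 − 515,000) = 184,125 ≥ 84,000, so the exemption is fully phased out
  Base: 1,251,500 − 0 = 1,251,500
  1,251,500 × 17% = 212,755

Excess of parallel minimum levy over general income tax: 212,755 − 203,980 = 8,775.

8,775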